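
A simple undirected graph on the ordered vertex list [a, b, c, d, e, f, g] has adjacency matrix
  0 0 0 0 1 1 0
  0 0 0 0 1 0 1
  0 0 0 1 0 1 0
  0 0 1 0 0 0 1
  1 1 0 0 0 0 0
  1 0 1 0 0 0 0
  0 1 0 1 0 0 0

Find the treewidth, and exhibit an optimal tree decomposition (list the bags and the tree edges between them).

Treewidth 2.
One optimal decomposition is:
Bags: B1 = {c, d, g}  B2 = {c, f, g}  B3 = {a, f, g}  B4 = {a, e, g}  B5 = {b, e, g}
Tree: B1–B2, B2–B3, B3–B4, B4–B5

Each bag holds 3 vertices, so the decomposition has width 2, which upper-bounds the treewidth. The edges g–d–c–f–a–e–b–g form a cycle, so G is not a tree and its treewidth is at least 2. Therefore the treewidth is 2.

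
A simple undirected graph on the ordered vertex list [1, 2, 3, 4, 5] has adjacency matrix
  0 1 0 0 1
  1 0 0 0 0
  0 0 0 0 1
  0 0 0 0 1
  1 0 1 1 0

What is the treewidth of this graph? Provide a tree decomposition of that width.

Every bag has size at most 2, so the width is 2 − 1 = 1 and tw(G) ≤ 1. G has an edge, so its treewidth is at least 1. Hence tw(G) = 1 exactly.

Treewidth 1.
Bags: B1 = {3, 5}  B2 = {4, 5}  B3 = {1, 5}  B4 = {1, 2}
Tree: B1–B2, B1–B3, B3–B4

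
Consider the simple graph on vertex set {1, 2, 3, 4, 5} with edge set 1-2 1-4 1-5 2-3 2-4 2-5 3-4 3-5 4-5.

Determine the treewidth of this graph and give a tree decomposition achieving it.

Every bag has size at most 4, so the width is 4 − 1 = 3 and tw(G) ≤ 3. On the other hand G contains the 4-clique {1, 2, 4, 5}. A clique must lie in a single bag of any decomposition, so no decomposition can have width below 3. The upper and lower bounds meet at 3, so that is the treewidth.

Treewidth 3.
Bags: B1 = {1, 2, 4, 5}  B2 = {2, 3, 4, 5}
Tree: B1–B2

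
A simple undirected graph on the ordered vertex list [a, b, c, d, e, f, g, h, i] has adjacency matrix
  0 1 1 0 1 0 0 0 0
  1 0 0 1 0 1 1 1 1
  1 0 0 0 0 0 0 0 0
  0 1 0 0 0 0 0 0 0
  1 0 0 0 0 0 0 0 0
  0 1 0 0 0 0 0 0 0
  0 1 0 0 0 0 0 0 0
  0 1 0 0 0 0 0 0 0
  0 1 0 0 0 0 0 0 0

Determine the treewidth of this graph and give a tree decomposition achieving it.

Treewidth 1.
One optimal decomposition is:
Bags: B1 = {a, b}  B2 = {a, c}  B3 = {b, g}  B4 = {b, d}  B5 = {b, h}  B6 = {b, i}  B7 = {a, e}  B8 = {b, f}
Tree: B1–B2, B1–B3, B3–B4, B1–B5, B5–B6, B1–B7, B1–B8

Every bag has size at most 2, so the width is 2 − 1 = 1 and tw(G) ≤ 1. G has an edge, so its treewidth is at least 1. Combining the bounds, tw(G) = 1.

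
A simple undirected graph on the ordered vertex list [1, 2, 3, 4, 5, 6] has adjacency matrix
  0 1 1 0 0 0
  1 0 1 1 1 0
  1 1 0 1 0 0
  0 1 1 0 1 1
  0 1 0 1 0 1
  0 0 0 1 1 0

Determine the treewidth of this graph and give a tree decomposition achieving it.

Treewidth 2.
One optimal decomposition is:
Bags: B1 = {2, 3, 4}  B2 = {2, 4, 5}  B3 = {4, 5, 6}  B4 = {1, 2, 3}
Tree: B1–B2, B2–B3, B1–B4

Each bag holds 3 vertices, so the decomposition has width 2, which upper-bounds the treewidth. On the other hand G contains the 3-clique {1, 2, 3}. A clique must lie in a single bag of any decomposition, so no decomposition can have width below 2. Hence tw(G) = 2 exactly.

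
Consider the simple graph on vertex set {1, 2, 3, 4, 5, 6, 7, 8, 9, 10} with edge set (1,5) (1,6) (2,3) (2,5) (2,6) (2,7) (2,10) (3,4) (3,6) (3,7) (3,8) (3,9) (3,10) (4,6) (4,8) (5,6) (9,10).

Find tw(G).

2

A width-2 tree decomposition is:
Bags: B1 = {3, 4, 6}  B2 = {2, 3, 6}  B3 = {2, 5, 6}  B4 = {2, 3, 10}  B5 = {1, 5, 6}  B6 = {3, 9, 10}  B7 = {2, 3, 7}  B8 = {3, 4, 8}
Tree: B1–B2, B2–B3, B2–B4, B3–B5, B4–B6, B2–B7, B1–B8
Each bag holds 3 vertices, so the decomposition has width 2, which upper-bounds the treewidth. Conversely, {1, 5, 6} is a clique of size 3, and the vertices of any clique must share a bag in every tree decomposition; so some bag has ≥ 3 vertices and tw(G) ≥ 2. The upper and lower bounds meet at 2, so that is the treewidth.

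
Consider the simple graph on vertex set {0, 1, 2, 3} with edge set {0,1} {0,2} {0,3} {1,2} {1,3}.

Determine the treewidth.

2

A width-2 tree decomposition is:
Bags: B1 = {0, 1, 3}  B2 = {0, 1, 2}
Tree: B1–B2
Every bag has size at most 3, so the width is 3 − 1 = 2 and tw(G) ≤ 2. On the other hand G contains the 3-clique {0, 1, 2}. A clique must lie in a single bag of any decomposition, so no decomposition can have width below 2. The upper and lower bounds meet at 2, so that is the treewidth.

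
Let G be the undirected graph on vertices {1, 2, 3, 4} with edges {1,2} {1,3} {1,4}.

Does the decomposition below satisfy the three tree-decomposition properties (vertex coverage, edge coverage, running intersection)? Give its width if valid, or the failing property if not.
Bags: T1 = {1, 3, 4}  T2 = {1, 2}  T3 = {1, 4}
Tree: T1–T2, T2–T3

A tree decomposition must satisfy three properties: every vertex lies in some bag; for every edge, both endpoints lie together in some bag; and for every vertex, the bags containing it form a connected subtree. Here bags containing vertex 4 are not connected in the tree, so the decomposition is invalid.

No — bags containing vertex 4 are not connected in the tree.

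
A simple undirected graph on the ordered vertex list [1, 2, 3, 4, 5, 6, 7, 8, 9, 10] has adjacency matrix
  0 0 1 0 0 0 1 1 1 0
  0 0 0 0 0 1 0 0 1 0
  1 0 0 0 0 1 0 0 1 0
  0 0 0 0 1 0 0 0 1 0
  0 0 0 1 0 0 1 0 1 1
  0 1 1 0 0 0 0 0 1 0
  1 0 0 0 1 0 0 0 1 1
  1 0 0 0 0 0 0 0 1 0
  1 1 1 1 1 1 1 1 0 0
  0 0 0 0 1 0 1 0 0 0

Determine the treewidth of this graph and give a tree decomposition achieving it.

Each bag holds 3 vertices, so the decomposition has width 2, which upper-bounds the treewidth. Conversely, {1, 8, 9} is a clique of size 3, and the vertices of any clique must share a bag in every tree decomposition; so some bag has ≥ 3 vertices and tw(G) ≥ 2. Therefore the treewidth is 2.

Treewidth 2.
One optimal decomposition is:
Bags: B1 = {5, 7, 9}  B2 = {1, 7, 9}  B3 = {5, 7, 10}  B4 = {1, 3, 9}  B5 = {3, 6, 9}  B6 = {2, 6, 9}  B7 = {1, 8, 9}  B8 = {4, 5, 9}
Tree: B1–B2, B1–B3, B2–B4, B4–B5, B5–B6, B4–B7, B1–B8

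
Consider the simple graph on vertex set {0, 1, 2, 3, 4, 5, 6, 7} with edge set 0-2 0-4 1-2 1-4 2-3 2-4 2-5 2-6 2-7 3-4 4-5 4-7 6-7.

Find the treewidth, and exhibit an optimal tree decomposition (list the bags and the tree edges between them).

Treewidth 2.
One optimal decomposition is:
Bags: B1 = {0, 2, 4}  B2 = {1, 2, 4}  B3 = {2, 4, 7}  B4 = {2, 4, 5}  B5 = {2, 6, 7}  B6 = {2, 3, 4}
Tree: B1–B2, B1–B3, B2–B4, B3–B5, B3–B6

Each bag holds 3 vertices, so the decomposition has width 2, which upper-bounds the treewidth. On the other hand G contains the 3-clique {0, 2, 4}. A clique must lie in a single bag of any decomposition, so no decomposition can have width below 2. Therefore the treewidth is 2.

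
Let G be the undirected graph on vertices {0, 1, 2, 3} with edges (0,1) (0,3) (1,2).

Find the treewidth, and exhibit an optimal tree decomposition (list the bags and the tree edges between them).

Treewidth 1.
One such decomposition:
Bags: B1 = {0, 1}  B2 = {1, 2}  B3 = {0, 3}
Tree: B1–B2, B1–B3

Each bag holds 2 vertices, so the decomposition has width 1, which upper-bounds the treewidth. Since G has at least one edge (e.g. 0–1), it is not an edgeless graph, so tw(G) ≥ 1. Therefore the treewidth is 1.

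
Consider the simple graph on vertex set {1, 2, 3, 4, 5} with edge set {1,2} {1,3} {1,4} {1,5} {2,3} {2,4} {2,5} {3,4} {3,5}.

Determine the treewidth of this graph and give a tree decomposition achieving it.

Treewidth 3.
Bags: B1 = {1, 2, 3, 4}  B2 = {1, 2, 3, 5}
Tree: B1–B2

The largest bag has 4 vertices, giving width 3; this decomposition certifies tw(G) ≤ 3. On the other hand G contains the 4-clique {1, 2, 3, 4}. A clique must lie in a single bag of any decomposition, so no decomposition can have width below 3. The upper and lower bounds meet at 3, so that is the treewidth.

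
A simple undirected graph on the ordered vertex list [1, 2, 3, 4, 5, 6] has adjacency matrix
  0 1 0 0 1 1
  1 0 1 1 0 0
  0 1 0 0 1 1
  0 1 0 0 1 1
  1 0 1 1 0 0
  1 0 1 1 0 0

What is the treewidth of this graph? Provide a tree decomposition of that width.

Each bag holds 4 vertices, so the decomposition has width 3, which upper-bounds the treewidth. For the lower bound: the 4 vertex sets {3,5}, {4,6}, {2}, {1} are disjoint, each induces a connected subgraph, and every pair is joined by at least one edge of G. Contracting each set to a single vertex therefore yields K_{4} as a minor, and since treewidth is minor-monotone, tw(G) ≥ tw(K_{4}) = 3. Combining the bounds, tw(G) = 3.

Treewidth 3.
One optimal decomposition is:
Bags: B1 = {2, 3, 5, 6}  B2 = {2, 4, 5, 6}  B3 = {1, 2, 5, 6}
Tree: B1–B2, B2–B3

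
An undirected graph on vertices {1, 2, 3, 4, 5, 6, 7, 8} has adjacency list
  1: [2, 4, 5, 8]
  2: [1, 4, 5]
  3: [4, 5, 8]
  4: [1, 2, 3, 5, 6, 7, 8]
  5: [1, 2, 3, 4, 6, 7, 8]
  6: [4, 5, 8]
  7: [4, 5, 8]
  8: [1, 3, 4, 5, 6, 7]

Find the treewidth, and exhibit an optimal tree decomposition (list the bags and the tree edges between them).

Each bag holds 4 vertices, so the decomposition has width 3, which upper-bounds the treewidth. For the lower bound, the 4 vertices {1, 4, 5, 8} are pairwise adjacent, and any tree decomposition puts a clique entirely inside one bag — forcing width ≥ 3. Therefore the treewidth is 3.

Treewidth 3.
One such decomposition:
Bags: B1 = {4, 5, 7, 8}  B2 = {3, 4, 5, 8}  B3 = {1, 4, 5, 8}  B4 = {1, 2, 4, 5}  B5 = {4, 5, 6, 8}
Tree: B1–B2, B1–B3, B3–B4, B3–B5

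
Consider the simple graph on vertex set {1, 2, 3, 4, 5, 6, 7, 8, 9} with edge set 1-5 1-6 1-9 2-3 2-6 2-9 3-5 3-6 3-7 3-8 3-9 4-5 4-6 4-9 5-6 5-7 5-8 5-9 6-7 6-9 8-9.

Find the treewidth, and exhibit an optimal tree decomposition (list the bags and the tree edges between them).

Each bag holds 4 vertices, so the decomposition has width 3, which upper-bounds the treewidth. For the lower bound, the 4 vertices {2, 3, 6, 9} are pairwise adjacent, and any tree decomposition puts a clique entirely inside one bag — forcing width ≥ 3. The upper and lower bounds meet at 3, so that is the treewidth.

Treewidth 3.
One optimal decomposition is:
Bags: B1 = {4, 5, 6, 9}  B2 = {3, 5, 6, 9}  B3 = {1, 5, 6, 9}  B4 = {2, 3, 6, 9}  B5 = {3, 5, 6, 7}  B6 = {3, 5, 8, 9}
Tree: B1–B2, B1–B3, B2–B4, B2–B5, B2–B6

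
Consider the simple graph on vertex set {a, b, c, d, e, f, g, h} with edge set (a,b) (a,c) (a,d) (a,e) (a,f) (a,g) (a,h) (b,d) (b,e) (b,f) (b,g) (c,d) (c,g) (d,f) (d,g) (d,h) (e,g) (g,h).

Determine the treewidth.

A width-3 tree decomposition is:
Bags: B1 = {a, b, d, g}  B2 = {a, c, d, g}  B3 = {a, d, g, h}  B4 = {a, b, e, g}  B5 = {a, b, d, f}
Tree: B1–B2, B2–B3, B1–B4, B1–B5
Every bag has size at most 4, so the width is 4 − 1 = 3 and tw(G) ≤ 3. On the other hand G contains the 4-clique {a, d, g, h}. A clique must lie in a single bag of any decomposition, so no decomposition can have width below 3. Therefore the treewidth is 3.

3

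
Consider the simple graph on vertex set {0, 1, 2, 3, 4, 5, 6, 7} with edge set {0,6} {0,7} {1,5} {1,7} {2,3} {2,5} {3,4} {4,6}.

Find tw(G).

2

A width-2 tree decomposition is:
Bags: B1 = {1, 5, 7}  B2 = {2, 5, 7}  B3 = {2, 3, 7}  B4 = {3, 4, 7}  B5 = {4, 6, 7}  B6 = {0, 6, 7}
Tree: B1–B2, B2–B3, B3–B4, B4–B5, B5–B6
Each bag holds 3 vertices, so the decomposition has width 2, which upper-bounds the treewidth. Since 7–1–5–2–3–4–6–0–7 is a cycle in G, G is not acyclic. Forests are exactly the graphs of treewidth ≤ 1, so tw(G) ≥ 2. The upper and lower bounds meet at 2, so that is the treewidth.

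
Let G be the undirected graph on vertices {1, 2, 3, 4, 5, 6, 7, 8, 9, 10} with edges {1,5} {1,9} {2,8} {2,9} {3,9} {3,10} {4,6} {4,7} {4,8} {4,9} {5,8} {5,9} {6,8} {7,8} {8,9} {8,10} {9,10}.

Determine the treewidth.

A width-2 tree decomposition is:
Bags: B1 = {4, 8, 9}  B2 = {4, 6, 8}  B3 = {8, 9, 10}  B4 = {3, 9, 10}  B5 = {2, 8, 9}  B6 = {4, 7, 8}  B7 = {5, 8, 9}  B8 = {1, 5, 9}
Tree: B1–B2, B1–B3, B3–B4, B1–B5, B1–B6, B1–B7, B7–B8
Each bag holds 3 vertices, so the decomposition has width 2, which upper-bounds the treewidth. For the lower bound, the 3 vertices {2, 8, 9} are pairwise adjacent, and any tree decomposition puts a clique entirely inside one bag — forcing width ≥ 2. Therefore the treewidth is 2.

2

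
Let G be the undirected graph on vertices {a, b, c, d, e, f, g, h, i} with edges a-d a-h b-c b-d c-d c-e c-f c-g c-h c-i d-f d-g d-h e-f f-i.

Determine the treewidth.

A width-2 tree decomposition is:
Bags: B1 = {b, c, d}  B2 = {c, d, h}  B3 = {a, d, h}  B4 = {c, d, f}  B5 = {c, f, i}  B6 = {c, d, g}  B7 = {c, e, f}
Tree: B1–B2, B2–B3, B2–B4, B4–B5, B4–B6, B4–B7
Every bag has size at most 3, so the width is 3 − 1 = 2 and tw(G) ≤ 2. For the lower bound, the 3 vertices {c, d, g} are pairwise adjacent, and any tree decomposition puts a clique entirely inside one bag — forcing width ≥ 2. The upper and lower bounds meet at 2, so that is the treewidth.

2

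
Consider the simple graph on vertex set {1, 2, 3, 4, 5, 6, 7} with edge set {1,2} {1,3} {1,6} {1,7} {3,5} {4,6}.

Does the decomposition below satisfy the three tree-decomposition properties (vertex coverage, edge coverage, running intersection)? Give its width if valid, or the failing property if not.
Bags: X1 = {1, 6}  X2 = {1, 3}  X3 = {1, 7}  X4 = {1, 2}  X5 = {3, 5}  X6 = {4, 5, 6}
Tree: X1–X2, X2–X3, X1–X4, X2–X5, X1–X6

A tree decomposition must satisfy three properties: every vertex lies in some bag; for every edge, both endpoints lie together in some bag; and for every vertex, the bags containing it form a connected subtree. Here bags containing vertex 5 are not connected in the tree, so the decomposition is invalid.

No — bags containing vertex 5 are not connected in the tree.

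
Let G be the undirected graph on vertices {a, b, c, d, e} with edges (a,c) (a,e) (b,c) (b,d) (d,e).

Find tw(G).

A width-2 tree decomposition is:
Bags: B1 = {b, d, e}  B2 = {a, b, e}  B3 = {a, b, c}
Tree: B1–B2, B2–B3
Each bag holds 3 vertices, so the decomposition has width 2, which upper-bounds the treewidth. For the lower bound, G contains the cycle b–d–e–a–c–b, so G is not a forest; only forests have treewidth ≤ 1, hence tw(G) ≥ 2. The upper and lower bounds meet at 2, so that is the treewidth.

2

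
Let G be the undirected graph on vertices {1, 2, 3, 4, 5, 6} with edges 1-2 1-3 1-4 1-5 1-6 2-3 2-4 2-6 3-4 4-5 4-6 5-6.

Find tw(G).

3

A width-3 tree decomposition is:
Bags: B1 = {1, 2, 4, 6}  B2 = {1, 2, 3, 4}  B3 = {1, 4, 5, 6}
Tree: B1–B2, B1–B3
The largest bag has 4 vertices, giving width 3; this decomposition certifies tw(G) ≤ 3. Conversely, {1, 2, 3, 4} is a clique of size 4, and the vertices of any clique must share a bag in every tree decomposition; so some bag has ≥ 4 vertices and tw(G) ≥ 3. Hence tw(G) = 3 exactly.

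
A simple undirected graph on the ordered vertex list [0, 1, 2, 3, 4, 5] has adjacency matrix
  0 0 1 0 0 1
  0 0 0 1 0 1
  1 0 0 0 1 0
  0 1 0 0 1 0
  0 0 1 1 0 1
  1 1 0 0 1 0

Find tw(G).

2

A width-2 tree decomposition is:
Bags: B1 = {1, 3, 5}  B2 = {3, 4, 5}  B3 = {0, 4, 5}  B4 = {0, 2, 4}
Tree: B1–B2, B2–B3, B3–B4
The largest bag has 3 vertices, giving width 2; this decomposition certifies tw(G) ≤ 2. For the lower bound, G contains the cycle 1–3–4–5–1, so G is not a forest; only forests have treewidth ≤ 1, hence tw(G) ≥ 2. The upper and lower bounds meet at 2, so that is the treewidth.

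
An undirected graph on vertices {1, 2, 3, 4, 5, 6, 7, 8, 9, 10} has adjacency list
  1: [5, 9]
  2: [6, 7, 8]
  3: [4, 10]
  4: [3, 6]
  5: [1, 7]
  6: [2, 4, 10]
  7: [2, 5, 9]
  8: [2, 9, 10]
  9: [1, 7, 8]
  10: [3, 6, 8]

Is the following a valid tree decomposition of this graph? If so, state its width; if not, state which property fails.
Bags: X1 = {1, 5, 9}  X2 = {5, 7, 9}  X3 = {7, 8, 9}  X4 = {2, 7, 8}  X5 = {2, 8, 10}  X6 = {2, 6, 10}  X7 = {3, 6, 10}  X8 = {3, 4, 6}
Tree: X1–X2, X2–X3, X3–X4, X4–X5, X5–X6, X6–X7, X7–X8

Every vertex of G appears in some bag (union = {1, 2, 3, 4, 5, 6, 7, 8, 9, 10}); every edge is covered by a bag; and for each vertex v the set of bags containing v is connected in the bag tree. The decomposition is therefore valid. The largest bag has 3 vertices, so the width is 2.

Yes; width 2.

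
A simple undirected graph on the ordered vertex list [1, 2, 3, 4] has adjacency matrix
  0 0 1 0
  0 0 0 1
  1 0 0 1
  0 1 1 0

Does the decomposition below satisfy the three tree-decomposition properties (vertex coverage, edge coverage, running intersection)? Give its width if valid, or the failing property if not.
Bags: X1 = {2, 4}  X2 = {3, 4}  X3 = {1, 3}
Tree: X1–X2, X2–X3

Yes; width 1.

Vertex coverage: the bags together contain {1, 2, 3, 4}, the full vertex set. Edge coverage: each edge of G has both endpoints in at least one bag. Running intersection: for every vertex, the bags containing it form a connected subtree. All three properties hold, so this is a valid tree decomposition of width max|bag| − 1 = 1, and hence tw(G) ≤ 1.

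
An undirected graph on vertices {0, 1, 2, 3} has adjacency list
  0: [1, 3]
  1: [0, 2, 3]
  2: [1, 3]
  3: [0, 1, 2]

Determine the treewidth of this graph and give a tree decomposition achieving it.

Every bag has size at most 3, so the width is 3 − 1 = 2 and tw(G) ≤ 2. For the lower bound, the 3 vertices {0, 1, 3} are pairwise adjacent, and any tree decomposition puts a clique entirely inside one bag — forcing width ≥ 2. Combining the bounds, tw(G) = 2.

Treewidth 2.
One such decomposition:
Bags: B1 = {0, 1, 3}  B2 = {1, 2, 3}
Tree: B1–B2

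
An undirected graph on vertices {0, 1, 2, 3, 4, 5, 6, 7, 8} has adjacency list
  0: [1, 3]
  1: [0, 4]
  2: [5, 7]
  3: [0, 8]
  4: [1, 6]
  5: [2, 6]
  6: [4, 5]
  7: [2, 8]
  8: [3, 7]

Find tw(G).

2

A width-2 tree decomposition is:
Bags: B1 = {2, 7, 8}  B2 = {2, 3, 8}  B3 = {0, 2, 3}  B4 = {0, 1, 2}  B5 = {1, 2, 4}  B6 = {2, 4, 6}  B7 = {2, 5, 6}
Tree: B1–B2, B2–B3, B3–B4, B4–B5, B5–B6, B6–B7
The largest bag has 3 vertices, giving width 2; this decomposition certifies tw(G) ≤ 2. For the lower bound, G contains the cycle 2–7–8–3–0–1–4–6–5–2, so G is not a forest; only forests have treewidth ≤ 1, hence tw(G) ≥ 2. Therefore the treewidth is 2.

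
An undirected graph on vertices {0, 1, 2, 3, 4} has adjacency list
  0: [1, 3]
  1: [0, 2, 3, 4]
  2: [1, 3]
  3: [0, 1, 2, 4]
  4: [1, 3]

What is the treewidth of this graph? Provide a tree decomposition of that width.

Each bag holds 3 vertices, so the decomposition has width 2, which upper-bounds the treewidth. For the lower bound, the 3 vertices {0, 1, 3} are pairwise adjacent, and any tree decomposition puts a clique entirely inside one bag — forcing width ≥ 2. Hence tw(G) = 2 exactly.

Treewidth 2.
Bags: B1 = {0, 1, 3}  B2 = {1, 2, 3}  B3 = {1, 3, 4}
Tree: B1–B2, B1–B3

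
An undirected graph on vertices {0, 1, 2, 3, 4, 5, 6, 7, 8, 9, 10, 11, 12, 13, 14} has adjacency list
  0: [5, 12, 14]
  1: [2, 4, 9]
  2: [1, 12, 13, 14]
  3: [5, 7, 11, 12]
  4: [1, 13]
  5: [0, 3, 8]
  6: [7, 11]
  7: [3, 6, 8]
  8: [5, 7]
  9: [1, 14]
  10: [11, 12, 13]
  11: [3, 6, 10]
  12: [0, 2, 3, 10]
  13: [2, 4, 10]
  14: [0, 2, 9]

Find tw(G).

3

A width-3 tree decomposition is:
Bags: B1 = {1, 4, 9, 13}  B2 = {1, 2, 9, 13}  B3 = {2, 9, 13, 14}  B4 = {2, 10, 13, 14}  B5 = {2, 10, 12, 14}  B6 = {0, 10, 12, 14}  B7 = {0, 10, 11, 12}  B8 = {0, 3, 11, 12}  B9 = {0, 3, 5, 11}  B10 = {3, 5, 6, 11}  B11 = {3, 5, 6, 7}  B12 = {5, 6, 7, 8}
Tree: B1–B2, B2–B3, B3–B4, B4–B5, B5–B6, B6–B7, B7–B8, B8–B9, B9–B10, B10–B11, B11–B12
Each bag holds 4 vertices, so the decomposition has width 3, which upper-bounds the treewidth. For the lower bound: the 4 vertex sets {1,4,9}, {13}, {2}, {0,10,12,14} are disjoint, each induces a connected subgraph, and every pair is joined by at least one edge of G. Contracting each set to a single vertex therefore yields K_{4} as a minor, and since treewidth is minor-monotone, tw(G) ≥ tw(K_{4}) = 3. Hence tw(G) = 3 exactly.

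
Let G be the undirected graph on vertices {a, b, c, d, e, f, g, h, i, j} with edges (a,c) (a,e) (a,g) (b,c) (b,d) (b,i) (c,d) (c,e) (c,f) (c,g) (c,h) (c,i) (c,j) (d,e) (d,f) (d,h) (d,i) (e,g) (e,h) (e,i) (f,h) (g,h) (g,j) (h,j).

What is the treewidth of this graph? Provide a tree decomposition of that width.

The largest bag has 4 vertices, giving width 3; this decomposition certifies tw(G) ≤ 3. For the lower bound, the 4 vertices {c, d, e, h} are pairwise adjacent, and any tree decomposition puts a clique entirely inside one bag — forcing width ≥ 3. Combining the bounds, tw(G) = 3.

Treewidth 3.
One optimal decomposition is:
Bags: B1 = {c, d, e, h}  B2 = {c, e, g, h}  B3 = {a, c, e, g}  B4 = {c, d, f, h}  B5 = {c, g, h, j}  B6 = {c, d, e, i}  B7 = {b, c, d, i}
Tree: B1–B2, B2–B3, B1–B4, B2–B5, B1–B6, B6–B7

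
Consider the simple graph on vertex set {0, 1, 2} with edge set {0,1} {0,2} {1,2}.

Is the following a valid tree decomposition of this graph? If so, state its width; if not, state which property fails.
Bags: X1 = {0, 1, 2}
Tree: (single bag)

Checking the three conditions: (i) the bags cover all of {0, 1, 2}; (ii) for each edge, some bag contains both endpoints; (iii) the bags containing any fixed vertex form a subtree. All hold, so the decomposition is valid with width 3 − 1 = 2.

Yes; width 2.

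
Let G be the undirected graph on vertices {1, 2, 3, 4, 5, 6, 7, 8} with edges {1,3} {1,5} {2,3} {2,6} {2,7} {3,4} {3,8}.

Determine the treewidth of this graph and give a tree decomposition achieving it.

Treewidth 1.
One optimal decomposition is:
Bags: B1 = {1, 3}  B2 = {2, 3}  B3 = {1, 5}  B4 = {3, 4}  B5 = {2, 6}  B6 = {3, 8}  B7 = {2, 7}
Tree: B1–B2, B1–B3, B1–B4, B2–B5, B2–B6, B2–B7

Each bag holds 2 vertices, so the decomposition has width 1, which upper-bounds the treewidth. Since G has at least one edge (e.g. 3–1), it is not an edgeless graph, so tw(G) ≥ 1. Therefore the treewidth is 1.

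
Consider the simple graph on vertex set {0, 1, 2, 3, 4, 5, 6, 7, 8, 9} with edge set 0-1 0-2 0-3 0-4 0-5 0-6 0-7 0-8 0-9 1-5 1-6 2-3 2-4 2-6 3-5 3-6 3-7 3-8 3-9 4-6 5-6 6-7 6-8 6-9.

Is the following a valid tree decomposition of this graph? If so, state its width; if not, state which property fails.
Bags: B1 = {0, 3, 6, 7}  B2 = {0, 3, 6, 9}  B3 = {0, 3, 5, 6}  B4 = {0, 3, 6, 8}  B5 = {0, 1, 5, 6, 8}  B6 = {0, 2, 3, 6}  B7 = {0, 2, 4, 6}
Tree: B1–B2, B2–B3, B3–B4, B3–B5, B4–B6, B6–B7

No — bags containing vertex 8 are not connected in the tree.

A tree decomposition must satisfy three properties: every vertex lies in some bag; for every edge, both endpoints lie together in some bag; and for every vertex, the bags containing it form a connected subtree. Here bags containing vertex 8 are not connected in the tree, so the decomposition is invalid.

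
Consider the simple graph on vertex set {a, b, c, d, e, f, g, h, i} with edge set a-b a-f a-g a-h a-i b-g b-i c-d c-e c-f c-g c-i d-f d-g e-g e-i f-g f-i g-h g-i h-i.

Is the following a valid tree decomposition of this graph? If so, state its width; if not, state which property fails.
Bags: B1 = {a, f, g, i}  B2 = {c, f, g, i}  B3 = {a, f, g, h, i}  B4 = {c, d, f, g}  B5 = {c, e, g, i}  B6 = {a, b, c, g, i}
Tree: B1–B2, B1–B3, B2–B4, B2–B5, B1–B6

A tree decomposition must satisfy three properties: every vertex lies in some bag; for every edge, both endpoints lie together in some bag; and for every vertex, the bags containing it form a connected subtree. Here bags containing vertex c are not connected in the tree, so the decomposition is invalid.

No — bags containing vertex c are not connected in the tree.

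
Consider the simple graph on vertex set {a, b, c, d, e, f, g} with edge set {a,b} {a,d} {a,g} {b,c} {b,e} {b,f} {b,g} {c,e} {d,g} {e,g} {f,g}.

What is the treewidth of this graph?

2

A width-2 tree decomposition is:
Bags: B1 = {a, b, g}  B2 = {b, e, g}  B3 = {b, f, g}  B4 = {b, c, e}  B5 = {a, d, g}
Tree: B1–B2, B2–B3, B2–B4, B1–B5
Every bag has size at most 3, so the width is 3 − 1 = 2 and tw(G) ≤ 2. Conversely, {a, d, g} is a clique of size 3, and the vertices of any clique must share a bag in every tree decomposition; so some bag has ≥ 3 vertices and tw(G) ≥ 2. Therefore the treewidth is 2.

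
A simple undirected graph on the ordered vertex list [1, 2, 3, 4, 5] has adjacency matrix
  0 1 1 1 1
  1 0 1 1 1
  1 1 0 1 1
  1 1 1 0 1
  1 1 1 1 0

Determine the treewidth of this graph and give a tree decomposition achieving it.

Treewidth 4.
One such decomposition:
Bags: B1 = {1, 2, 3, 4, 5}
Tree: (single bag)

With just one bag of size 5, the width is 5 − 1 = 4, so tw(G) ≤ 4. For the lower bound, the 5 vertices {1, 2, 3, 4, 5} are pairwise adjacent, and any tree decomposition puts a clique entirely inside one bag — forcing width ≥ 4. Therefore the treewidth is 4.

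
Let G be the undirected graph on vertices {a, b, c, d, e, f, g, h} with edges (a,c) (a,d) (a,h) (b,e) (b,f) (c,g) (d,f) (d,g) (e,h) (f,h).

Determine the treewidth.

A width-2 tree decomposition is:
Bags: B1 = {b, e, h}  B2 = {b, f, h}  B3 = {a, f, h}  B4 = {a, d, f}  B5 = {a, c, d}  B6 = {c, d, g}
Tree: B1–B2, B2–B3, B3–B4, B4–B5, B5–B6
The largest bag has 3 vertices, giving width 2; this decomposition certifies tw(G) ≤ 2. For the lower bound, G contains the cycle e–b–f–h–e, so G is not a forest; only forests have treewidth ≤ 1, hence tw(G) ≥ 2. Hence tw(G) = 2 exactly.

2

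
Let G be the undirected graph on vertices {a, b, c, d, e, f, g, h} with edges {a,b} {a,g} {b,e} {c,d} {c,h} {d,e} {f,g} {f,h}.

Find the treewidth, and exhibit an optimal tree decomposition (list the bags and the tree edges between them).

Every bag has size at most 3, so the width is 3 − 1 = 2 and tw(G) ≤ 2. For the lower bound, G contains the cycle h–f–g–a–b–e–d–c–h, so G is not a forest; only forests have treewidth ≤ 1, hence tw(G) ≥ 2. Combining the bounds, tw(G) = 2.

Treewidth 2.
One optimal decomposition is:
Bags: B1 = {f, g, h}  B2 = {a, g, h}  B3 = {a, b, h}  B4 = {b, e, h}  B5 = {d, e, h}  B6 = {c, d, h}
Tree: B1–B2, B2–B3, B3–B4, B4–B5, B5–B6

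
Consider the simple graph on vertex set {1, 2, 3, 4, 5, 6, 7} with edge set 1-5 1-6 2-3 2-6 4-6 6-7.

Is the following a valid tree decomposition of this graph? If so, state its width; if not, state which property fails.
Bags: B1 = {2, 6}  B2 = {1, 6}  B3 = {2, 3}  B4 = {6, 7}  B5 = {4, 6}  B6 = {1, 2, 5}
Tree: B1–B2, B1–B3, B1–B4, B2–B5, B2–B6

A tree decomposition must satisfy three properties: every vertex lies in some bag; for every edge, both endpoints lie together in some bag; and for every vertex, the bags containing it form a connected subtree. Here bags containing vertex 2 are not connected in the tree, so the decomposition is invalid.

No — bags containing vertex 2 are not connected in the tree.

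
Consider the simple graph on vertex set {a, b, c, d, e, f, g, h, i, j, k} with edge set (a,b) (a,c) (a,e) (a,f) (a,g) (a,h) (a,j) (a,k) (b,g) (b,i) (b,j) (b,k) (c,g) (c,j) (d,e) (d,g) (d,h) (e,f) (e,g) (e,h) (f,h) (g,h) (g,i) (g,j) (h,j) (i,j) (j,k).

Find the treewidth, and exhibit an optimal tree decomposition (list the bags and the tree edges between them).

Each bag holds 4 vertices, so the decomposition has width 3, which upper-bounds the treewidth. On the other hand G contains the 4-clique {d, e, g, h}. A clique must lie in a single bag of any decomposition, so no decomposition can have width below 3. The upper and lower bounds meet at 3, so that is the treewidth.

Treewidth 3.
One optimal decomposition is:
Bags: B1 = {a, b, g, j}  B2 = {a, b, j, k}  B3 = {a, c, g, j}  B4 = {a, g, h, j}  B5 = {a, e, g, h}  B6 = {a, e, f, h}  B7 = {b, g, i, j}  B8 = {d, e, g, h}
Tree: B1–B2, B1–B3, B1–B4, B4–B5, B5–B6, B1–B7, B5–B8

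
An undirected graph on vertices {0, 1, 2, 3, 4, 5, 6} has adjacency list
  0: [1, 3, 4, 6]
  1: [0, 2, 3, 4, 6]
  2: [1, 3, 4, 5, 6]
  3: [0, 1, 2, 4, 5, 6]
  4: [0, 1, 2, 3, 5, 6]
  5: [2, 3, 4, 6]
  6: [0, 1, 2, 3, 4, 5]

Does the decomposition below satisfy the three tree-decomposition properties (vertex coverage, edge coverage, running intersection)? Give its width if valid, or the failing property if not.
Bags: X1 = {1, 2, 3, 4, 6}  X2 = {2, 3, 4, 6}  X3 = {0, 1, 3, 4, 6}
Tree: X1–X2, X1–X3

A tree decomposition must satisfy three properties: every vertex lies in some bag; for every edge, both endpoints lie together in some bag; and for every vertex, the bags containing it form a connected subtree. Here vertex 5 appears in no bag, so the decomposition is invalid.

No — vertex 5 appears in no bag.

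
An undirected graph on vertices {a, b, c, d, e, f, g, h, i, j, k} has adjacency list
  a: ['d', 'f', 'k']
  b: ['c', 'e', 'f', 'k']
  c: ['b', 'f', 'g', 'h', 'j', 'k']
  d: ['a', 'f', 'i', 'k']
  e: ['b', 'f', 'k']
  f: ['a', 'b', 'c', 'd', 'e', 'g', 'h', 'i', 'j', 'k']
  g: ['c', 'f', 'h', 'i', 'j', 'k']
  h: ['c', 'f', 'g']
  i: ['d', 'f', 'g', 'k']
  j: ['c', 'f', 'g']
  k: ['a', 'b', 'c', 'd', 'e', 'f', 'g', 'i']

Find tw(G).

3

A width-3 tree decomposition is:
Bags: B1 = {f, g, i, k}  B2 = {c, f, g, k}  B3 = {c, f, g, h}  B4 = {c, f, g, j}  B5 = {d, f, i, k}  B6 = {b, c, f, k}  B7 = {b, e, f, k}  B8 = {a, d, f, k}
Tree: B1–B2, B2–B3, B2–B4, B1–B5, B2–B6, B6–B7, B5–B8
Every bag has size at most 4, so the width is 4 − 1 = 3 and tw(G) ≤ 3. For the lower bound, the 4 vertices {c, f, g, j} are pairwise adjacent, and any tree decomposition puts a clique entirely inside one bag — forcing width ≥ 3. Therefore the treewidth is 3.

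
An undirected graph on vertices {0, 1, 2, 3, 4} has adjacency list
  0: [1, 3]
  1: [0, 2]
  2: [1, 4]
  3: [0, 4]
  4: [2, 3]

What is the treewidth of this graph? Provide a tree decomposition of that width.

Treewidth 2.
One optimal decomposition is:
Bags: B1 = {0, 1, 3}  B2 = {1, 3, 4}  B3 = {1, 2, 4}
Tree: B1–B2, B2–B3

Each bag holds 3 vertices, so the decomposition has width 2, which upper-bounds the treewidth. The edges 1–0–3–4–2–1 form a cycle, so G is not a tree and its treewidth is at least 2. Hence tw(G) = 2 exactly.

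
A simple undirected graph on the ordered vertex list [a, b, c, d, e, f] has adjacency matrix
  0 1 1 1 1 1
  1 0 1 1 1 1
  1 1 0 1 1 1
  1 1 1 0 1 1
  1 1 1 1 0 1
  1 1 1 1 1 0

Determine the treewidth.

A width-5 tree decomposition is:
Bags: B1 = {a, b, c, d, e, f}
Tree: (single bag)
With just one bag of size 6, the width is 6 − 1 = 5, so tw(G) ≤ 5. On the other hand G contains the 6-clique {a, b, c, d, e, f}. A clique must lie in a single bag of any decomposition, so no decomposition can have width below 5. Therefore the treewidth is 5.

5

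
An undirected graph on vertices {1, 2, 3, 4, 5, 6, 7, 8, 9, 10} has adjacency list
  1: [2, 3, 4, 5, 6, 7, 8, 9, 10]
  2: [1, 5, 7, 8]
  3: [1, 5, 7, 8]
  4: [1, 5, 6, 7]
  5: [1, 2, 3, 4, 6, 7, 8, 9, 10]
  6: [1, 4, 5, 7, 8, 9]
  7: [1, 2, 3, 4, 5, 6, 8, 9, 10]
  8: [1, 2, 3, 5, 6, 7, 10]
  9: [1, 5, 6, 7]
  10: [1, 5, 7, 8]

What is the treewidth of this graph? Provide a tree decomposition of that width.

Each bag holds 5 vertices, so the decomposition has width 4, which upper-bounds the treewidth. For the lower bound, the 5 vertices {1, 3, 5, 7, 8} are pairwise adjacent, and any tree decomposition puts a clique entirely inside one bag — forcing width ≥ 4. The upper and lower bounds meet at 4, so that is the treewidth.

Treewidth 4.
One optimal decomposition is:
Bags: B1 = {1, 5, 6, 7, 8}  B2 = {1, 2, 5, 7, 8}  B3 = {1, 5, 6, 7, 9}  B4 = {1, 5, 7, 8, 10}  B5 = {1, 4, 5, 6, 7}  B6 = {1, 3, 5, 7, 8}
Tree: B1–B2, B1–B3, B2–B4, B1–B5, B4–B6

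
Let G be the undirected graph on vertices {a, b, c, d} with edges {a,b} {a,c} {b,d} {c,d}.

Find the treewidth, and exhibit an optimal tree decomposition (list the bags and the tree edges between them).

Each bag holds 3 vertices, so the decomposition has width 2, which upper-bounds the treewidth. For the lower bound, G contains the cycle b–a–c–d–b, so G is not a forest; only forests have treewidth ≤ 1, hence tw(G) ≥ 2. Combining the bounds, tw(G) = 2.

Treewidth 2.
Bags: B1 = {a, b, c}  B2 = {b, c, d}
Tree: B1–B2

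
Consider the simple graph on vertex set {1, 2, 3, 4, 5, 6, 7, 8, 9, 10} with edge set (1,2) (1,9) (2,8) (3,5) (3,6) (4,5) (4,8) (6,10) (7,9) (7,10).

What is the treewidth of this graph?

2

A width-2 tree decomposition is:
Bags: B1 = {4, 5, 8}  B2 = {2, 5, 8}  B3 = {1, 2, 5}  B4 = {1, 5, 9}  B5 = {5, 7, 9}  B6 = {5, 7, 10}  B7 = {5, 6, 10}  B8 = {3, 5, 6}
Tree: B1–B2, B2–B3, B3–B4, B4–B5, B5–B6, B6–B7, B7–B8
The largest bag has 3 vertices, giving width 2; this decomposition certifies tw(G) ≤ 2. The edges 5–4–8–2–1–9–7–10–6–3–5 form a cycle, so G is not a tree and its treewidth is at least 2. Therefore the treewidth is 2.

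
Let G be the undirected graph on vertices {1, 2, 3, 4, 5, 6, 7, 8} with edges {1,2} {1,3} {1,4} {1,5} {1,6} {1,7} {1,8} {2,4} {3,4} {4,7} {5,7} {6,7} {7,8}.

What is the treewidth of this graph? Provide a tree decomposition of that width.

Every bag has size at most 3, so the width is 3 − 1 = 2 and tw(G) ≤ 2. For the lower bound, the 3 vertices {1, 2, 4} are pairwise adjacent, and any tree decomposition puts a clique entirely inside one bag — forcing width ≥ 2. Therefore the treewidth is 2.

Treewidth 2.
One optimal decomposition is:
Bags: B1 = {1, 5, 7}  B2 = {1, 7, 8}  B3 = {1, 4, 7}  B4 = {1, 2, 4}  B5 = {1, 6, 7}  B6 = {1, 3, 4}
Tree: B1–B2, B1–B3, B3–B4, B2–B5, B4–B6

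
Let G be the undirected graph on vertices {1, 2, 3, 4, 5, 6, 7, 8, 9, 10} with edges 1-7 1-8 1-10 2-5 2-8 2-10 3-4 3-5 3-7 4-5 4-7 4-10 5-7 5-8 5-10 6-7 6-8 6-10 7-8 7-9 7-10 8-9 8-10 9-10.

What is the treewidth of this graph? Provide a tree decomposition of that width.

Treewidth 3.
One such decomposition:
Bags: B1 = {5, 7, 8, 10}  B2 = {1, 7, 8, 10}  B3 = {4, 5, 7, 10}  B4 = {6, 7, 8, 10}  B5 = {2, 5, 8, 10}  B6 = {7, 8, 9, 10}  B7 = {3, 4, 5, 7}
Tree: B1–B2, B1–B3, B2–B4, B1–B5, B4–B6, B3–B7

Each bag holds 4 vertices, so the decomposition has width 3, which upper-bounds the treewidth. On the other hand G contains the 4-clique {2, 5, 8, 10}. A clique must lie in a single bag of any decomposition, so no decomposition can have width below 3. Hence tw(G) = 3 exactly.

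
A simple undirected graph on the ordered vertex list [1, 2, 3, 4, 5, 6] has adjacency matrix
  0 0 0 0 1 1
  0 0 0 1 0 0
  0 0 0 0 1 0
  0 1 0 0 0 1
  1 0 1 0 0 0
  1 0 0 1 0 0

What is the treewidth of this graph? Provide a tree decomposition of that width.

Treewidth 1.
One such decomposition:
Bags: B1 = {2, 4}  B2 = {4, 6}  B3 = {1, 6}  B4 = {1, 5}  B5 = {3, 5}
Tree: B1–B2, B2–B3, B3–B4, B4–B5

Every bag has size at most 2, so the width is 2 − 1 = 1 and tw(G) ≤ 1. Any graph with an edge has treewidth ≥ 1, and G has the edge 2–4. Combining the bounds, tw(G) = 1.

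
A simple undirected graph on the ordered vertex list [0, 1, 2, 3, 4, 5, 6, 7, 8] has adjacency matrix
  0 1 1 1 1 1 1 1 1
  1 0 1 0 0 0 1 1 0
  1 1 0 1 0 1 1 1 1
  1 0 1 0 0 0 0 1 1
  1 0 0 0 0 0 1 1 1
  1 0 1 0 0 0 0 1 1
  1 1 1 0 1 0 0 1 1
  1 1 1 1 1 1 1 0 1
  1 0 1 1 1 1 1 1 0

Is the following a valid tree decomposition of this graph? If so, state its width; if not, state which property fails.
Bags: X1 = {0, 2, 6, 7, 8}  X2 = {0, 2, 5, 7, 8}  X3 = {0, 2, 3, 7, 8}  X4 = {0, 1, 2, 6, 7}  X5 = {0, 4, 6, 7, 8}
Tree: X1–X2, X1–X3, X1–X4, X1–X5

Vertex coverage: the bags together contain {0, 1, 2, 3, 4, 5, 6, 7, 8}, the full vertex set. Edge coverage: each edge of G has both endpoints in at least one bag. Running intersection: for every vertex, the bags containing it form a connected subtree. All three properties hold, so this is a valid tree decomposition of width max|bag| − 1 = 4, and hence tw(G) ≤ 4.

Yes; width 4.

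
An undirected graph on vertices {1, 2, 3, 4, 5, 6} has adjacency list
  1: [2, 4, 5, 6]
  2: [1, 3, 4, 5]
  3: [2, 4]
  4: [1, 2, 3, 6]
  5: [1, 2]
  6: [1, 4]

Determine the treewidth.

2

A width-2 tree decomposition is:
Bags: B1 = {1, 4, 6}  B2 = {1, 2, 4}  B3 = {1, 2, 5}  B4 = {2, 3, 4}
Tree: B1–B2, B2–B3, B2–B4
Every bag has size at most 3, so the width is 3 − 1 = 2 and tw(G) ≤ 2. Conversely, {1, 2, 4} is a clique of size 3, and the vertices of any clique must share a bag in every tree decomposition; so some bag has ≥ 3 vertices and tw(G) ≥ 2. Therefore the treewidth is 2.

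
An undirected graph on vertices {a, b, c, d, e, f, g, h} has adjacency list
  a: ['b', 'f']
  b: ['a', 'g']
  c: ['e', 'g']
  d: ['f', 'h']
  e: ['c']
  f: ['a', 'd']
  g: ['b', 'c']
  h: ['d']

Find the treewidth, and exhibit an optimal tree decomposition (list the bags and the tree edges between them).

Each bag holds 2 vertices, so the decomposition has width 1, which upper-bounds the treewidth. Any graph with an edge has treewidth ≥ 1, and G has the edge h–d. Hence tw(G) = 1 exactly.

Treewidth 1.
One optimal decomposition is:
Bags: B1 = {d, h}  B2 = {d, f}  B3 = {a, f}  B4 = {a, b}  B5 = {b, g}  B6 = {c, g}  B7 = {c, e}
Tree: B1–B2, B2–B3, B3–B4, B4–B5, B5–B6, B6–B7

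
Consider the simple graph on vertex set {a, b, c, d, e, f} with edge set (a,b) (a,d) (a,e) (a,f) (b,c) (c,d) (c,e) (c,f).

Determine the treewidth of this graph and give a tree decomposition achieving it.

Treewidth 2.
One such decomposition:
Bags: B1 = {a, b, c}  B2 = {a, c, f}  B3 = {a, c, e}  B4 = {a, c, d}
Tree: B1–B2, B2–B3, B3–B4

The largest bag has 3 vertices, giving width 2; this decomposition certifies tw(G) ≤ 2. For the lower bound, G contains the cycle c–b–a–f–c, so G is not a forest; only forests have treewidth ≤ 1, hence tw(G) ≥ 2. Hence tw(G) = 2 exactly.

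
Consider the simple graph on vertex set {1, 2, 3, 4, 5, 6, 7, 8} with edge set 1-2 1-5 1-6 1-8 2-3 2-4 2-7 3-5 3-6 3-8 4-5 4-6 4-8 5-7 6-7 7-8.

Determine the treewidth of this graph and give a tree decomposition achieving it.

Treewidth 4.
One optimal decomposition is:
Bags: B1 = {1, 3, 4, 7, 8}  B2 = {1, 3, 4, 6, 7}  B3 = {1, 2, 3, 4, 7}  B4 = {1, 3, 4, 5, 7}
Tree: B1–B2, B2–B3, B3–B4

Every bag has size at most 5, so the width is 5 − 1 = 4 and tw(G) ≤ 4. For the lower bound: the 5 vertex sets {1,8}, {6,7}, {2,3}, {4}, {5} are disjoint, each induces a connected subgraph, and every pair is joined by at least one edge of G. Contracting each set to a single vertex therefore yields K_{5} as a minor, and since treewidth is minor-monotone, tw(G) ≥ tw(K_{5}) = 4. Combining the bounds, tw(G) = 4.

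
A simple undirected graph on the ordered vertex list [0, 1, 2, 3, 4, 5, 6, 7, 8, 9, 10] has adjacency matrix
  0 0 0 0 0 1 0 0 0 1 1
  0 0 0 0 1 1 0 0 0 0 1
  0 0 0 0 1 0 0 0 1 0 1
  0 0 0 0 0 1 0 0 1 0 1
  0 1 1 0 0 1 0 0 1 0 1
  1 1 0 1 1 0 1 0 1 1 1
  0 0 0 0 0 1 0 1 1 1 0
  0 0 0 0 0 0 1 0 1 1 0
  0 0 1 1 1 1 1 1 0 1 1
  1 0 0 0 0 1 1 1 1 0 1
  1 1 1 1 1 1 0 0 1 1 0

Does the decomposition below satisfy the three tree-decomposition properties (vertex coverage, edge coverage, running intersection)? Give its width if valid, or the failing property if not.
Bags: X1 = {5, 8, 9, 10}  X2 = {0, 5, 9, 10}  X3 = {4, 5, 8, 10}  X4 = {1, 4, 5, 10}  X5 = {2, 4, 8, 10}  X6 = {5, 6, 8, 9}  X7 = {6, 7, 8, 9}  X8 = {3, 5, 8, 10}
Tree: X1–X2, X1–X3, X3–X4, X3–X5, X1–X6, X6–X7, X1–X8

Every vertex of G appears in some bag (union = {0, 1, 2, 3, 4, 5, 6, 7, 8, 9, 10}); every edge is covered by a bag; and for each vertex v the set of bags containing v is connected in the bag tree. The decomposition is therefore valid. The largest bag has 4 vertices, so the width is 3.

Yes; width 3.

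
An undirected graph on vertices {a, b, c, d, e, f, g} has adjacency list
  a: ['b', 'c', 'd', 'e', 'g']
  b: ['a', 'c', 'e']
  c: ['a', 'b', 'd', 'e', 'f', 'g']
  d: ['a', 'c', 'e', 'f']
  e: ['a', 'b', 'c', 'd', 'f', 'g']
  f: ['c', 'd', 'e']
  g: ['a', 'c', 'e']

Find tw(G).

A width-3 tree decomposition is:
Bags: B1 = {a, b, c, e}  B2 = {a, c, d, e}  B3 = {a, c, e, g}  B4 = {c, d, e, f}
Tree: B1–B2, B1–B3, B2–B4
Each bag holds 4 vertices, so the decomposition has width 3, which upper-bounds the treewidth. Conversely, {a, c, d, e} is a clique of size 4, and the vertices of any clique must share a bag in every tree decomposition; so some bag has ≥ 4 vertices and tw(G) ≥ 3. The upper and lower bounds meet at 3, so that is the treewidth.

3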